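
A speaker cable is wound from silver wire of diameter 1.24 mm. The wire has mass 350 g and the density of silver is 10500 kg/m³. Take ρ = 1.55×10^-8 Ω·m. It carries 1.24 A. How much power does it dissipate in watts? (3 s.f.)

0.545 W

A = π(d/2)² = π(6.2000e-04 m)² = 1.2076e-06 m²
L = m/(density·A) = 0.35/(10500×1.2076e-06) = 27.6 m
R = ρL/A = (1.55×10^-8)(27.6)/(1.2076e-06) = 0.3543 Ω
P = I²R = (1.24)² × 0.3543 = 0.545 W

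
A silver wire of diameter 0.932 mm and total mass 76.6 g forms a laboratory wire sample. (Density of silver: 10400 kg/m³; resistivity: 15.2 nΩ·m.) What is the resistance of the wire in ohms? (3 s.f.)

ρ = 15.2 nΩ·m = 1.52×10^-8 Ω·m
A = π(d/2)² = π(4.6600e-04 m)² = 6.8222e-07 m²
L = m/(density·A) = 0.0766/(10400×6.8222e-07) = 10.8 m
R = ρL/A = (1.52×10^-8)(10.8)/(6.8222e-07) = 0.241 Ω

0.241 Ω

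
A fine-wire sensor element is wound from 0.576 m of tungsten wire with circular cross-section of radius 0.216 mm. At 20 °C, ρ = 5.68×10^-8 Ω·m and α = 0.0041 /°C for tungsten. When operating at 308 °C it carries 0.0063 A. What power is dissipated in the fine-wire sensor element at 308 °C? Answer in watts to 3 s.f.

A = πr² = π(2.1600e-04 m)² = 1.466e-07 m²
R₍20₎ = ρL/A = (5.68×10^-8)(0.576)/(1.466e-07) = 0.2232 Ω
R₍308₎ = R₍20₎(1 + αΔT) = 0.2232 × (1 + 0.0041×288) = 0.4868 Ω
P = I²R = (0.0063)² × 0.4868 = 1.93×10^-5 W

1.93×10^-5 W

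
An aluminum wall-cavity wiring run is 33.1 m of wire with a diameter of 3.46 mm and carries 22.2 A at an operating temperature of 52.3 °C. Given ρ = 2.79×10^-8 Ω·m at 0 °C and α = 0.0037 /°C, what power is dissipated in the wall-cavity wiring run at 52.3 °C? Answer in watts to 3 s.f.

57.8 W

A = π(d/2)² = π(1.7300e-03 m)² = 9.402e-06 m²
R₍0₎ = ρL/A = (2.79×10^-8)(33.1)/(9.402e-06) = 0.09822 Ω
R₍52.3₎ = R₍0₎(1 + αΔT) = 0.09822 × (1 + 0.0037×52.3) = 0.1172 Ω
P = I²R = (22.2)² × 0.1172 = 57.8 W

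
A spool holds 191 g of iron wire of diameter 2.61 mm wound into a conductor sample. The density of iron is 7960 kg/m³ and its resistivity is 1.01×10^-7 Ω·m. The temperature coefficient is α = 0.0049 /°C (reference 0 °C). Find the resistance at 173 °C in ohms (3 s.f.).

A = π(d/2)² = π(1.3050e-03 m)² = 5.3502e-06 m²
L = m/(density·A) = 0.191/(7960×5.3502e-06) = 4.485 m
R = ρL/A = (1.01×10^-7)(4.485)/(5.3502e-06) = 0.08466 Ω
R(173 °C) = 0.08466 × (1 + 0.0049×173) = 0.156 Ω

0.156 Ω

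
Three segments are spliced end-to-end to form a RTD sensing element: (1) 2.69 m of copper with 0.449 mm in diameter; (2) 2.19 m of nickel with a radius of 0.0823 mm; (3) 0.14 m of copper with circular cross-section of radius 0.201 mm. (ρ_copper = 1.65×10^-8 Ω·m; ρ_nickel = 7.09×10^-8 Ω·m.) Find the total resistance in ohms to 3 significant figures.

Seg 1: A = π(d/2)² = π(2.2450e-04 m)² = 1.583e-07 m²
R_1 = (1.65×10^-8)(2.69)/(1.583e-07) = 0.2803 Ω
Seg 2: A = πr² = π(8.2300e-05 m)² = 2.128e-08 m²
R_2 = (7.09×10^-8)(2.19)/(2.128e-08) = 7.297 Ω
Seg 3: A = πr² = π(2.0100e-04 m)² = 1.269e-07 m²
R_3 = (1.65×10^-8)(0.14)/(1.269e-07) = 0.0182 Ω
R_total = R_1 + R_2 + R_3 = 7.60 Ω

7.60 Ω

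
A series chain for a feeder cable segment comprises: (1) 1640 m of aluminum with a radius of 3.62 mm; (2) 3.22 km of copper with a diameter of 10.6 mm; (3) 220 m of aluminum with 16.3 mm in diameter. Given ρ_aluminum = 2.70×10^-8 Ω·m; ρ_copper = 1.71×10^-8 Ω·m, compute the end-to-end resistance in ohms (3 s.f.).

Seg 1: A = πr² = π(3.6200e-03 m)² = 4.117e-05 m²
R_1 = (2.70×10^-8)(1640)/(4.117e-05) = 1.076 Ω
Seg 2: A = π(d/2)² = π(5.3000e-03 m)² = 8.825e-05 m²
R_2 = (1.71×10^-8)(3220)/(8.825e-05) = 0.624 Ω
Seg 3: A = π(d/2)² = π(8.1500e-03 m)² = 2.087e-04 m²
R_3 = (2.70×10^-8)(220)/(2.087e-04) = 0.02847 Ω
R_total = R_1 + R_2 + R_3 = 1.73 Ω

1.73 Ω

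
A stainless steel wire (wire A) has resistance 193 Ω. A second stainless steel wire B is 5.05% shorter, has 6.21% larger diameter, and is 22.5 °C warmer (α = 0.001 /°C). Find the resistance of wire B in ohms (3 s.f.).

R ∝ ρL/d² with ρ ∝ (1+αΔT), so R_B/R_A = (1 − 5.05/100) × (1 + 6.21/100)⁻² × (1 + 0.001×22.5)
= 0.9495 × 0.8865 × 1.022 = 0.8607
R_B = 0.8607 × 193 = 166 Ω

166 Ω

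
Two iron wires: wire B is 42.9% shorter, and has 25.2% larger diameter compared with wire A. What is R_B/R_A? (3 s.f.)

R ∝ L/d², so R_B/R_A = (1 − 42.9/100) × (1 + 25.2/100)⁻²
= 0.571 × 0.638 = 0.364

0.364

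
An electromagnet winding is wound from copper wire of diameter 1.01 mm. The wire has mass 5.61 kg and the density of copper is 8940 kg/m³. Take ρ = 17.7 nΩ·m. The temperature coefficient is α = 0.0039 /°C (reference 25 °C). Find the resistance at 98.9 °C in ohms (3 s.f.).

22.3 Ω

ρ = 17.7 nΩ·m = 1.77×10^-8 Ω·m
A = π(d/2)² = π(5.0500e-04 m)² = 8.0118e-07 m²
L = m/(density·A) = 5.61/(8940×8.0118e-07) = 783.2 m
R = ρL/A = (1.77×10^-8)(783.2)/(8.0118e-07) = 17.3 Ω
R(98.9 °C) = 17.3 × (1 + 0.0039×73.9) = 22.3 Ω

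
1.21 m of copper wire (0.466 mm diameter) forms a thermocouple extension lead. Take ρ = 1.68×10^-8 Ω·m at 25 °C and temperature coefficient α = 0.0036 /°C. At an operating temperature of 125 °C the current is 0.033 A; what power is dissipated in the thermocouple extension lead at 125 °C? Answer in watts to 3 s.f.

1.77×10^-4 W

A = π(d/2)² = π(2.3300e-04 m)² = 1.706e-07 m²
R₍25₎ = ρL/A = (1.68×10^-8)(1.21)/(1.706e-07) = 0.1192 Ω
R₍125₎ = R₍25₎(1 + αΔT) = 0.1192 × (1 + 0.0036×100) = 0.1621 Ω
P = I²R = (0.033)² × 0.1621 = 1.77×10^-4 W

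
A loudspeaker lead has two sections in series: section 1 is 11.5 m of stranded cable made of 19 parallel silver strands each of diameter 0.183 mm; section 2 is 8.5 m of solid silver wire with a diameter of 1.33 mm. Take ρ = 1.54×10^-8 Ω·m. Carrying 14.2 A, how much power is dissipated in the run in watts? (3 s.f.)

90.5 W

Section 1: A_strand = π(9.1500e-05)² = 2.630e-08 m²; R₁ = ρL/(N·A_s) = (1.54×10^-8)(11.5)/(19×2.630e-08) = 0.3544 Ω
Section 2: A = π(d/2)² = π(6.6500e-04 m)² = 1.389e-06 m²
R₂ = (1.54×10^-8)(8.5)/(1.389e-06) = 0.09422 Ω
R = R₁ + R₂ = 0.4486 Ω
P = I²R = (14.2)² × 0.4486 = 90.5 W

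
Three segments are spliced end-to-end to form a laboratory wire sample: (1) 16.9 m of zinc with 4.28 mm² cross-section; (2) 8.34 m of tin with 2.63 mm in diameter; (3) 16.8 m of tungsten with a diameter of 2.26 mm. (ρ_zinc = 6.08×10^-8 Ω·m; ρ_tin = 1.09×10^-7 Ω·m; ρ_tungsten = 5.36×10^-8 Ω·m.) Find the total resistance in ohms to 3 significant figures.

Seg 1: A = 4.28 mm² = 4.280e-06 m²
R_1 = (6.08×10^-8)(16.9)/(4.280e-06) = 0.2401 Ω
Seg 2: A = π(d/2)² = π(1.3150e-03 m)² = 5.433e-06 m²
R_2 = (1.09×10^-7)(8.34)/(5.433e-06) = 0.1673 Ω
Seg 3: A = π(d/2)² = π(1.1300e-03 m)² = 4.011e-06 m²
R_3 = (5.36×10^-8)(16.8)/(4.011e-06) = 0.2245 Ω
R_total = R_1 + R_2 + R_3 = 0.632 Ω

0.632 Ω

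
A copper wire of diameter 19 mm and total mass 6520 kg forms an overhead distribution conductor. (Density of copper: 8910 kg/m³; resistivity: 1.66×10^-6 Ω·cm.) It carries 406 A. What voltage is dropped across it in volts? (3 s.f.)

ρ = 1.66×10^-6 Ω·cm = 1.66×10^-8 Ω·m
A = π(d/2)² = π(9.5000e-03 m)² = 2.8353e-04 m²
L = m/(density·A) = 6520/(8910×2.8353e-04) = 2581 m
R = ρL/A = (1.66×10^-8)(2581)/(2.8353e-04) = 0.1511 Ω
V = IR = 406 × 0.1511 = 61.3 V

61.3 V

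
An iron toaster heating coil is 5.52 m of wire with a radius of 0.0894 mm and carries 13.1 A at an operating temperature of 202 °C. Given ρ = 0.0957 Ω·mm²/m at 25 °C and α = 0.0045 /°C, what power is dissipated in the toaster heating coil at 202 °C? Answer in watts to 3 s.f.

6490 W

ρ = 0.0957 Ω·mm²/m = 9.57×10^-8 Ω·m
A = πr² = π(8.9400e-05 m)² = 2.511e-08 m²
R₍25₎ = ρL/A = (9.57×10^-8)(5.52)/(2.511e-08) = 21.04 Ω
R₍202₎ = R₍25₎(1 + αΔT) = 21.04 × (1 + 0.0045×177) = 37.8 Ω
P = I²R = (13.1)² × 37.8 = 6490 W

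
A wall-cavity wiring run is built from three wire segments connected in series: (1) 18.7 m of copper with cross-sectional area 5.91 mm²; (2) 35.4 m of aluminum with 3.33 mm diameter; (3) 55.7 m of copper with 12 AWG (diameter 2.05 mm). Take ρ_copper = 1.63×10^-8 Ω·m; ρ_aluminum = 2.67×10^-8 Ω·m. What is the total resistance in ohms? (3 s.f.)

0.435 Ω

Seg 1: A = 5.91 mm² = 5.910e-06 m²
R_1 = (1.63×10^-8)(18.7)/(5.910e-06) = 0.05158 Ω
Seg 2: A = π(d/2)² = π(1.6650e-03 m)² = 8.709e-06 m²
R_2 = (2.67×10^-8)(35.4)/(8.709e-06) = 0.1085 Ω
Seg 3: A = π(2.05/2 mm)² = π(1.0250e-03 m)² = 3.301e-06 m²
R_3 = (1.63×10^-8)(55.7)/(3.301e-06) = 0.2751 Ω
R_total = R_1 + R_2 + R_3 = 0.435 Ω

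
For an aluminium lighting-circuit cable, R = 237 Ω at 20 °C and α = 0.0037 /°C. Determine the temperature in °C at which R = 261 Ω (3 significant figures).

R = R₀(1 + α(T − T₀)) ⇒ T = T₀ + (R/R₀ − 1)/α
T = 20 + (261/237 − 1)/0.0037 = 20 + (0.1013)/0.0037 = 47.4 °C

47.4 °C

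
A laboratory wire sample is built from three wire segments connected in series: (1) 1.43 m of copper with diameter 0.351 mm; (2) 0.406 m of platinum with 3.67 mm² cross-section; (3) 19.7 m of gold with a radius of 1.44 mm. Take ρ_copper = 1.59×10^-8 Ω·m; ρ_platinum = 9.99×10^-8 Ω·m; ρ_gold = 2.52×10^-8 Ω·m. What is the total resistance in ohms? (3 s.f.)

Seg 1: A = π(d/2)² = π(1.7550e-04 m)² = 9.676e-08 m²
R_1 = (1.59×10^-8)(1.43)/(9.676e-08) = 0.235 Ω
Seg 2: A = 3.67 mm² = 3.670e-06 m²
R_2 = (9.99×10^-8)(0.406)/(3.670e-06) = 0.01105 Ω
Seg 3: A = πr² = π(1.4400e-03 m)² = 6.514e-06 m²
R_3 = (2.52×10^-8)(19.7)/(6.514e-06) = 0.07621 Ω
R_total = R_1 + R_2 + R_3 = 0.322 Ω

0.322 Ω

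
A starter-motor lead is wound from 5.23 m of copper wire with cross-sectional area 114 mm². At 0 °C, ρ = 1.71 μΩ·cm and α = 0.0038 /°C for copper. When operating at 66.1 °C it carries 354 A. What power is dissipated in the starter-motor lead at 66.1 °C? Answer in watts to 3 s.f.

ρ = 1.71 μΩ·cm = 1.71×10^-8 Ω·m
A = 114 mm² = 1.140e-04 m²
R₍0₎ = ρL/A = (1.71×10^-8)(5.23)/(1.140e-04) = 7.845×10^-4 Ω
R₍66.1₎ = R₍0₎(1 + αΔT) = 7.845×10^-4 × (1 + 0.0038×66.1) = 9.816×10^-4 Ω
P = I²R = (354)² × 9.816×10^-4 = 123 W

123 W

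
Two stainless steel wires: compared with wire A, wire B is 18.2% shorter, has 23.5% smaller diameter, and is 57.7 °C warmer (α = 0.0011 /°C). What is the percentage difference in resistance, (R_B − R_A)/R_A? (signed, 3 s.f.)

R ∝ ρL/d² with ρ ∝ (1+αΔT), so R_B/R_A = (1 − 18.2/100) × (1 − 23.5/100)⁻² × (1 + 0.0011×57.7)
= 0.818 × 1.709 × 1.063 = 1.486
(R_B − R_A)/R_A = 1.486 − 1 = 48.6%

48.6%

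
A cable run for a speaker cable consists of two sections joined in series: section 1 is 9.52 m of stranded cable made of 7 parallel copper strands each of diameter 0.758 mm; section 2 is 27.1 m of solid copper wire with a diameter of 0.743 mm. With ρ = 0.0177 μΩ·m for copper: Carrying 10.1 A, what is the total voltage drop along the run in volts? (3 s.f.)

11.7 V

ρ = 0.0177 μΩ·m = 1.77×10^-8 Ω·m
Section 1: A_strand = π(3.7900e-04)² = 4.513e-07 m²; R₁ = ρL/(N·A_s) = (1.77×10^-8)(9.52)/(7×4.513e-07) = 0.05334 Ω
Section 2: A = π(d/2)² = π(3.7150e-04 m)² = 4.336e-07 m²
R₂ = (1.77×10^-8)(27.1)/(4.336e-07) = 1.106 Ω
R = R₁ + R₂ = 1.16 Ω
V = IR = 10.1 × 1.16 = 11.7 V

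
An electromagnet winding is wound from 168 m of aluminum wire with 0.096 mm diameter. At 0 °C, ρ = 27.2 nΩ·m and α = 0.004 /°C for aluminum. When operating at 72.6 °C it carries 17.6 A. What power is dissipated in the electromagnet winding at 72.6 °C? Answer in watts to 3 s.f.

2.52×10^5 W

ρ = 27.2 nΩ·m = 2.72×10^-8 Ω·m
A = π(d/2)² = π(4.8000e-05 m)² = 7.238e-09 m²
R₍0₎ = ρL/A = (2.72×10^-8)(168)/(7.238e-09) = 631.3 Ω
R₍72.6₎ = R₍0₎(1 + αΔT) = 631.3 × (1 + 0.004×72.6) = 814.6 Ω
P = I²R = (17.6)² × 814.6 = 2.52×10^5 W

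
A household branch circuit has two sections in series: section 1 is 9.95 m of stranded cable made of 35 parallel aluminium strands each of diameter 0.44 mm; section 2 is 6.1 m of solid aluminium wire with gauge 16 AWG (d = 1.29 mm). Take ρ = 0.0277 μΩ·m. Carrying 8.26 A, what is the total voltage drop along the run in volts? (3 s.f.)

ρ = 0.0277 μΩ·m = 2.77×10^-8 Ω·m
Section 1: A_strand = π(2.2000e-04)² = 1.521e-07 m²; R₁ = ρL/(N·A_s) = (2.77×10^-8)(9.95)/(35×1.521e-07) = 0.05179 Ω
Section 2: A = π(1.29/2 mm)² = π(6.4500e-04 m)² = 1.307e-06 m²
R₂ = (2.77×10^-8)(6.1)/(1.307e-06) = 0.1293 Ω
R = R₁ + R₂ = 0.1811 Ω
V = IR = 8.26 × 0.1811 = 1.50 V

1.50 V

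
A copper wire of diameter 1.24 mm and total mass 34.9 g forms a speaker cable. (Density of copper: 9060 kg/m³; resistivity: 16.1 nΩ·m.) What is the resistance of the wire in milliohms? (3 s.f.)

ρ = 16.1 nΩ·m = 1.61×10^-8 Ω·m
A = π(d/2)² = π(6.2000e-04 m)² = 1.2076e-06 m²
L = m/(density·A) = 0.0349/(9060×1.2076e-06) = 3.19 m
R = ρL/A = (1.61×10^-8)(3.19)/(1.2076e-06) = 42.5 mΩ

42.5 mΩ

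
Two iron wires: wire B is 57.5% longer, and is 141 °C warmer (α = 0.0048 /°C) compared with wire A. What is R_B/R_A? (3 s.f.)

2.64

R ∝ ρL/d² with ρ ∝ (1+αΔT), so R_B/R_A = (1 + 57.5/100) × (1 + 0.0048×141)
= 1.575 × 1.677 = 2.64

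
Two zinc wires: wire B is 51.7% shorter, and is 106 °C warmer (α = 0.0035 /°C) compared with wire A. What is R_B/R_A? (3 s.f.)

0.662

R ∝ ρL/d² with ρ ∝ (1+αΔT), so R_B/R_A = (1 − 51.7/100) × (1 + 0.0035×106)
= 0.483 × 1.371 = 0.662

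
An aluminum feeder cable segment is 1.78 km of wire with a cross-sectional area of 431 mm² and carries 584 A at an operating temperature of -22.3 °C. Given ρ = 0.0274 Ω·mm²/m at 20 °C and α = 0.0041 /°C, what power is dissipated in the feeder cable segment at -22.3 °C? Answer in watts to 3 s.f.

ρ = 0.0274 Ω·mm²/m = 2.74×10^-8 Ω·m
A = 431 mm² = 4.310e-04 m²
R₍20₎ = ρL/A = (2.74×10^-8)(1780)/(4.310e-04) = 0.1132 Ω
R₍-22.3₎ = R₍20₎(1 + αΔT) = 0.1132 × (1 + 0.0041×-42.3) = 0.09353 Ω
P = I²R = (584)² × 0.09353 = 31900 W

31900 W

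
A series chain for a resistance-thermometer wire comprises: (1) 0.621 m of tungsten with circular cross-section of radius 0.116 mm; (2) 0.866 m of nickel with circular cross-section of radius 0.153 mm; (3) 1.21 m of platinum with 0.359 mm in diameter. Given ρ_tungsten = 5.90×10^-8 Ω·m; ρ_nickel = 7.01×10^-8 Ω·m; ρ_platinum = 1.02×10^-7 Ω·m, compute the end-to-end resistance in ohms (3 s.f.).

Seg 1: A = πr² = π(1.1600e-04 m)² = 4.227e-08 m²
R_1 = (5.90×10^-8)(0.621)/(4.227e-08) = 0.8667 Ω
Seg 2: A = πr² = π(1.5300e-04 m)² = 7.354e-08 m²
R_2 = (7.01×10^-8)(0.866)/(7.354e-08) = 0.8255 Ω
Seg 3: A = π(d/2)² = π(1.7950e-04 m)² = 1.012e-07 m²
R_3 = (1.02×10^-7)(1.21)/(1.012e-07) = 1.219 Ω
R_total = R_1 + R_2 + R_3 = 2.91 Ω

2.91 Ω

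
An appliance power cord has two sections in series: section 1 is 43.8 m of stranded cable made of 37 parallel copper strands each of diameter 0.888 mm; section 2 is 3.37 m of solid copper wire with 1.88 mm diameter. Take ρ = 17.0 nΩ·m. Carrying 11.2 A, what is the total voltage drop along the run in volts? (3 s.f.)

0.595 V

ρ = 17.0 nΩ·m = 1.70×10^-8 Ω·m
Section 1: A_strand = π(4.4400e-04)² = 6.193e-07 m²; R₁ = ρL/(N·A_s) = (1.70×10^-8)(43.8)/(37×6.193e-07) = 0.03249 Ω
Section 2: A = π(d/2)² = π(9.4000e-04 m)² = 2.776e-06 m²
R₂ = (1.70×10^-8)(3.37)/(2.776e-06) = 0.02064 Ω
R = R₁ + R₂ = 0.05313 Ω
V = IR = 11.2 × 0.05313 = 0.595 V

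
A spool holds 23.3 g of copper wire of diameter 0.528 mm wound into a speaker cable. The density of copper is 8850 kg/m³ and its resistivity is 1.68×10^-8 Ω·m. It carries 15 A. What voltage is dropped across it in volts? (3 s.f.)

A = π(d/2)² = π(2.6400e-04 m)² = 2.1896e-07 m²
L = m/(density·A) = 0.0233/(8850×2.1896e-07) = 12.02 m
R = ρL/A = (1.68×10^-8)(12.02)/(2.1896e-07) = 0.9226 Ω
V = IR = 15 × 0.9226 = 13.8 V

13.8 V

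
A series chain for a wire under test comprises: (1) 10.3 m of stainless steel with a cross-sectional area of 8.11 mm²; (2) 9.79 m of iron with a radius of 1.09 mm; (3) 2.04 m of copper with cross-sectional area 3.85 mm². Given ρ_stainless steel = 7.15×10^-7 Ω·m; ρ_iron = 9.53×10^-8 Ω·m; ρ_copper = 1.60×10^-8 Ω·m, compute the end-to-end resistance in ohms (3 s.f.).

Seg 1: A = 8.11 mm² = 8.110e-06 m²
R_1 = (7.15×10^-7)(10.3)/(8.110e-06) = 0.9081 Ω
Seg 2: A = πr² = π(1.0900e-03 m)² = 3.733e-06 m²
R_2 = (9.53×10^-8)(9.79)/(3.733e-06) = 0.25 Ω
Seg 3: A = 3.85 mm² = 3.850e-06 m²
R_3 = (1.60×10^-8)(2.04)/(3.850e-06) = 0.008478 Ω
R_total = R_1 + R_2 + R_3 = 1.17 Ω

1.17 Ω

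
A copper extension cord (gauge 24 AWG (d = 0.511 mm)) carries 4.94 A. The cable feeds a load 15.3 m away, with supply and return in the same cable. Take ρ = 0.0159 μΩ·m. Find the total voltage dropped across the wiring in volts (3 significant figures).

11.7 V

ρ = 0.0159 μΩ·m = 1.59×10^-8 Ω·m
A = π(0.511/2 mm)² = π(2.5550e-04 m)² = 2.051e-07 m²
Total conductor length (both ways) L = 2 × 15.3 = 30.6 m
R = ρL/A = (1.59×10^-8)(30.6)/(2.051e-07) = 2.372 Ω
V = IR = 4.94 × 2.372 = 11.7 V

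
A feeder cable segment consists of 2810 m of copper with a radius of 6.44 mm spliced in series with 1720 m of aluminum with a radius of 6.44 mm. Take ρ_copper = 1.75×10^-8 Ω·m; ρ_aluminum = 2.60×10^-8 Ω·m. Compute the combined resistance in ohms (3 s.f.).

0.721 Ω

Segment 1: A = πr² = π(6.4400e-03 m)² = 1.303e-04 m²
R₁ = ρL/A = (1.75×10^-8)(2810)/(1.303e-04) = 0.3774 Ω
R₂ = (2.60×10^-8)(1720)/(1.303e-04) = 0.3432 Ω
R = R₁ + R₂ = 0.721 Ω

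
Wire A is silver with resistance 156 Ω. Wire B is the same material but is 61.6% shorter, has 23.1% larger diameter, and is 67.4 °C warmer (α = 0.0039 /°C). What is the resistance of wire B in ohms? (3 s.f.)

49.9 Ω

R ∝ ρL/d² with ρ ∝ (1+αΔT), so R_B/R_A = (1 − 61.6/100) × (1 + 23.1/100)⁻² × (1 + 0.0039×67.4)
= 0.384 × 0.6599 × 1.263 = 0.32
R_B = 0.32 × 156 = 49.9 Ω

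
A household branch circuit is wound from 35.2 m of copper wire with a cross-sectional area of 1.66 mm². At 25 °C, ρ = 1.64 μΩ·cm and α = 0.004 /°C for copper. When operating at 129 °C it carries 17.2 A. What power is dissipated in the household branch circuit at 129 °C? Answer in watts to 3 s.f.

146 W

ρ = 1.64 μΩ·cm = 1.64×10^-8 Ω·m
A = 1.66 mm² = 1.660e-06 m²
R₍25₎ = ρL/A = (1.64×10^-8)(35.2)/(1.660e-06) = 0.3478 Ω
R₍129₎ = R₍25₎(1 + αΔT) = 0.3478 × (1 + 0.004×104) = 0.4924 Ω
P = I²R = (17.2)² × 0.4924 = 146 W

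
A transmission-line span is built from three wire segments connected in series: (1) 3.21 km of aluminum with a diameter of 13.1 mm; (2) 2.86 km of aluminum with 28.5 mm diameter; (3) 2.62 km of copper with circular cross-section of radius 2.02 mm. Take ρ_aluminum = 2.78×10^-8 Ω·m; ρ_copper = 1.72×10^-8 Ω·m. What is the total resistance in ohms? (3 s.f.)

Seg 1: A = π(d/2)² = π(6.5500e-03 m)² = 1.348e-04 m²
R_1 = (2.78×10^-8)(3210)/(1.348e-04) = 0.6621 Ω
Seg 2: A = π(d/2)² = π(1.4250e-02 m)² = 6.379e-04 m²
R_2 = (2.78×10^-8)(2860)/(6.379e-04) = 0.1246 Ω
Seg 3: A = πr² = π(2.0200e-03 m)² = 1.282e-05 m²
R_3 = (1.72×10^-8)(2620)/(1.282e-05) = 3.515 Ω
R_total = R_1 + R_2 + R_3 = 4.30 Ω

4.30 Ω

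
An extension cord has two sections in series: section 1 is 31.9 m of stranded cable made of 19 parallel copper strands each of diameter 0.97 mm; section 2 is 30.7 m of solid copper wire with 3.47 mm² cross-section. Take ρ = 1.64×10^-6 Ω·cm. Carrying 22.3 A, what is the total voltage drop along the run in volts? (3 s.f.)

4.07 V

ρ = 1.64×10^-6 Ω·cm = 1.64×10^-8 Ω·m
Section 1: A_strand = π(4.8500e-04)² = 7.390e-07 m²; R₁ = ρL/(N·A_s) = (1.64×10^-8)(31.9)/(19×7.390e-07) = 0.03726 Ω
Section 2: A = 3.47 mm² = 3.470e-06 m²
R₂ = (1.64×10^-8)(30.7)/(3.470e-06) = 0.1451 Ω
R = R₁ + R₂ = 0.1824 Ω
V = IR = 22.3 × 0.1824 = 4.07 V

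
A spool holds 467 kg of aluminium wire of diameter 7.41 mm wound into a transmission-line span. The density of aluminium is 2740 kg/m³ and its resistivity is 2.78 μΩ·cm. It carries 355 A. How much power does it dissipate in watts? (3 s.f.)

ρ = 2.78 μΩ·cm = 2.78×10^-8 Ω·m
A = π(d/2)² = π(3.7050e-03 m)² = 4.3125e-05 m²
L = m/(density·A) = 467/(2740×4.3125e-05) = 3952 m
R = ρL/A = (2.78×10^-8)(3952)/(4.3125e-05) = 2.548 Ω
P = I²R = (355)² × 2.548 = 3.21×10^5 W

3.21×10^5 W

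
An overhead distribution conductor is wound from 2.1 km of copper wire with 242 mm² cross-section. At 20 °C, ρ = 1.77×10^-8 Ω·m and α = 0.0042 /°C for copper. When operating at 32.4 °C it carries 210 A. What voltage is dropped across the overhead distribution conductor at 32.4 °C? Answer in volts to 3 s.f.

33.9 V

A = 242 mm² = 2.420e-04 m²
R₍20₎ = ρL/A = (1.77×10^-8)(2100)/(2.420e-04) = 0.1536 Ω
R₍32.4₎ = R₍20₎(1 + αΔT) = 0.1536 × (1 + 0.0042×12.4) = 0.1616 Ω
V = IR = 210 × 0.1616 = 33.9 V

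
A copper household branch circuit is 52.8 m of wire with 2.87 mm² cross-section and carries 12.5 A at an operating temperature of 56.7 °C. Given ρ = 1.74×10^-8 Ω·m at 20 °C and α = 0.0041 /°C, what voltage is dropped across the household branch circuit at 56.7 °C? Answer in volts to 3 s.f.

4.60 V

A = 2.87 mm² = 2.870e-06 m²
R₍20₎ = ρL/A = (1.74×10^-8)(52.8)/(2.870e-06) = 0.3201 Ω
R₍56.7₎ = R₍20₎(1 + αΔT) = 0.3201 × (1 + 0.0041×36.7) = 0.3683 Ω
V = IR = 12.5 × 0.3683 = 4.60 V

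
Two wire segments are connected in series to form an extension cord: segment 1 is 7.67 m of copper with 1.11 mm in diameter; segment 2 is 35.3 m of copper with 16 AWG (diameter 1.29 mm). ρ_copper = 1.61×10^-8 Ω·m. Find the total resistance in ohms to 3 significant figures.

Segment 1: A = π(d/2)² = π(5.5500e-04 m)² = 9.677e-07 m²
R₁ = ρL/A = (1.61×10^-8)(7.67)/(9.677e-07) = 0.1276 Ω
Segment 2: A = π(1.29/2 mm)² = π(6.4500e-04 m)² = 1.307e-06 m²
R₂ = (1.61×10^-8)(35.3)/(1.307e-06) = 0.4348 Ω
R = R₁ + R₂ = 0.562 Ω

0.562 Ω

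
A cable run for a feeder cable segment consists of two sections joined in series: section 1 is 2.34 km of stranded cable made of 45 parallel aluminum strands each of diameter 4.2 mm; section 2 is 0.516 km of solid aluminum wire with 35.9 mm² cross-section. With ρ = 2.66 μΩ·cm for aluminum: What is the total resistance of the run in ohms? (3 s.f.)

ρ = 2.66 μΩ·cm = 2.66×10^-8 Ω·m
Section 1: A_strand = π(2.1000e-03)² = 1.385e-05 m²; R₁ = ρL/(N·A_s) = (2.66×10^-8)(2340)/(45×1.385e-05) = 0.09984 Ω
Section 2: A = 35.9 mm² = 3.590e-05 m²
R₂ = (2.66×10^-8)(516)/(3.590e-05) = 0.3823 Ω
R = R₁ + R₂ = 0.482 Ω

0.482 Ω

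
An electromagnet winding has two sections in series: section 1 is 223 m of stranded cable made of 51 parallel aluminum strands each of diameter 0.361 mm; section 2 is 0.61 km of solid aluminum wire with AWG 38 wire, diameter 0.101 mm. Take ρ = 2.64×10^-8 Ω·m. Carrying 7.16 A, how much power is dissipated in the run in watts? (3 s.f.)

1.03×10^5 W

Section 1: A_strand = π(1.8050e-04)² = 1.024e-07 m²; R₁ = ρL/(N·A_s) = (2.64×10^-8)(223)/(51×1.024e-07) = 1.128 Ω
Section 2: A = π(0.101/2 mm)² = π(5.0500e-05 m)² = 8.012e-09 m²
R₂ = (2.64×10^-8)(610)/(8.012e-09) = 2010 Ω
R = R₁ + R₂ = 2011 Ω
P = I²R = (7.16)² × 2011 = 1.03×10^5 W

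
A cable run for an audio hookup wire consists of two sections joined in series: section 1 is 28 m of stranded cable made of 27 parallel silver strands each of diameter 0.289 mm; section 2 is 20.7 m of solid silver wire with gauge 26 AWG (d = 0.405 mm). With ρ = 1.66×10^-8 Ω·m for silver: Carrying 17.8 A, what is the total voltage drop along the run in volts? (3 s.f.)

Section 1: A_strand = π(1.4450e-04)² = 6.560e-08 m²; R₁ = ρL/(N·A_s) = (1.66×10^-8)(28)/(27×6.560e-08) = 0.2624 Ω
Section 2: A = π(0.405/2 mm)² = π(2.0250e-04 m)² = 1.288e-07 m²
R₂ = (1.66×10^-8)(20.7)/(1.288e-07) = 2.667 Ω
R = R₁ + R₂ = 2.93 Ω
V = IR = 17.8 × 2.93 = 52.1 V

52.1 V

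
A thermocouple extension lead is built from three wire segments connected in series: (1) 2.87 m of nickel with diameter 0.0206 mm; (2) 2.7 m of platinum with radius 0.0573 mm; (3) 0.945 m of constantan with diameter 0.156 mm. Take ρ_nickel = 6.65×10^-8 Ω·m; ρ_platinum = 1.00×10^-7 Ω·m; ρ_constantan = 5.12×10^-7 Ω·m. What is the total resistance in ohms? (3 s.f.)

624 Ω

Seg 1: A = π(d/2)² = π(1.0300e-05 m)² = 3.333e-10 m²
R_1 = (6.65×10^-8)(2.87)/(3.333e-10) = 572.6 Ω
Seg 2: A = πr² = π(5.7300e-05 m)² = 1.031e-08 m²
R_2 = (1.00×10^-7)(2.7)/(1.031e-08) = 26.18 Ω
Seg 3: A = π(d/2)² = π(7.8000e-05 m)² = 1.911e-08 m²
R_3 = (5.12×10^-7)(0.945)/(1.911e-08) = 25.31 Ω
R_total = R_1 + R_2 + R_3 = 624 Ω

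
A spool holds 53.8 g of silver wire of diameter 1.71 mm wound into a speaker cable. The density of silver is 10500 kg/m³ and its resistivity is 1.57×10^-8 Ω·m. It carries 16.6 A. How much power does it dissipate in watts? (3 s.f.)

4.20 W

A = π(d/2)² = π(8.5500e-04 m)² = 2.2966e-06 m²
L = m/(density·A) = 0.0538/(10500×2.2966e-06) = 2.231 m
R = ρL/A = (1.57×10^-8)(2.231)/(2.2966e-06) = 0.01525 Ω
P = I²R = (16.6)² × 0.01525 = 4.20 W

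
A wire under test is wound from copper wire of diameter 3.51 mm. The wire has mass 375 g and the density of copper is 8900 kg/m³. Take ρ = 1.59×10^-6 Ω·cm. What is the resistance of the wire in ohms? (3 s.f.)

0.00716 Ω

ρ = 1.59×10^-6 Ω·cm = 1.59×10^-8 Ω·m
A = π(d/2)² = π(1.7550e-03 m)² = 9.6762e-06 m²
L = m/(density·A) = 0.375/(8900×9.6762e-06) = 4.354 m
R = ρL/A = (1.59×10^-8)(4.354)/(9.6762e-06) = 0.00716 Ω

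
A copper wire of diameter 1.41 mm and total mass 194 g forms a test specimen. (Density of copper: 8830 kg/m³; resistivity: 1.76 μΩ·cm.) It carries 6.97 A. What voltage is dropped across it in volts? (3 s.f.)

ρ = 1.76 μΩ·cm = 1.76×10^-8 Ω·m
A = π(d/2)² = π(7.0500e-04 m)² = 1.5615e-06 m²
L = m/(density·A) = 0.194/(8830×1.5615e-06) = 14.07 m
R = ρL/A = (1.76×10^-8)(14.07)/(1.5615e-06) = 0.1586 Ω
V = IR = 6.97 × 0.1586 = 1.11 V

1.11 V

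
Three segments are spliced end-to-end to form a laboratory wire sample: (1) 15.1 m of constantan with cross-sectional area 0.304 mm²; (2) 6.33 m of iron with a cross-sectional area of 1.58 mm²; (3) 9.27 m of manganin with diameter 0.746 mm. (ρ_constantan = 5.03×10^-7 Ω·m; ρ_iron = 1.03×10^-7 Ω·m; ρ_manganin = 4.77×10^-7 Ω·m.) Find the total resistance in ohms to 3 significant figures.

Seg 1: A = 0.304 mm² = 3.040e-07 m²
R_1 = (5.03×10^-7)(15.1)/(3.040e-07) = 24.98 Ω
Seg 2: A = 1.58 mm² = 1.580e-06 m²
R_2 = (1.03×10^-7)(6.33)/(1.580e-06) = 0.4127 Ω
Seg 3: A = π(d/2)² = π(3.7300e-04 m)² = 4.371e-07 m²
R_3 = (4.77×10^-7)(9.27)/(4.371e-07) = 10.12 Ω
R_total = R_1 + R_2 + R_3 = 35.5 Ω

35.5 Ω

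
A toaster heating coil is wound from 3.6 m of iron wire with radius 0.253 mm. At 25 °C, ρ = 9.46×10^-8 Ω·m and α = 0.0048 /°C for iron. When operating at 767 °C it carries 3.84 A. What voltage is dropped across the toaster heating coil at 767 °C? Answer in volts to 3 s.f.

29.7 V

A = πr² = π(2.5300e-04 m)² = 2.011e-07 m²
R₍25₎ = ρL/A = (9.46×10^-8)(3.6)/(2.011e-07) = 1.694 Ω
R₍767₎ = R₍25₎(1 + αΔT) = 1.694 × (1 + 0.0048×742) = 7.725 Ω
V = IR = 3.84 × 7.725 = 29.7 V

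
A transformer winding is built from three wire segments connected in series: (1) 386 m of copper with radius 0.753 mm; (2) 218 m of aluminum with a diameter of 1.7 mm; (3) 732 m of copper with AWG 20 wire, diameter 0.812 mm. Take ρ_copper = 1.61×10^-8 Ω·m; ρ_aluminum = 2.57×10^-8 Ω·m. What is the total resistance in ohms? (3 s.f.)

Seg 1: A = πr² = π(7.5300e-04 m)² = 1.781e-06 m²
R_1 = (1.61×10^-8)(386)/(1.781e-06) = 3.489 Ω
Seg 2: A = π(d/2)² = π(8.5000e-04 m)² = 2.270e-06 m²
R_2 = (2.57×10^-8)(218)/(2.270e-06) = 2.468 Ω
Seg 3: A = π(0.812/2 mm)² = π(4.0600e-04 m)² = 5.178e-07 m²
R_3 = (1.61×10^-8)(732)/(5.178e-07) = 22.76 Ω
R_total = R_1 + R_2 + R_3 = 28.7 Ω

28.7 Ω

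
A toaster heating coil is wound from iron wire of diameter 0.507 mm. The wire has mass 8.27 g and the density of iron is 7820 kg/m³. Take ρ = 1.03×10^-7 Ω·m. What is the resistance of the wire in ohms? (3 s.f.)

2.67 Ω

A = π(d/2)² = π(2.5350e-04 m)² = 2.0189e-07 m²
L = m/(density·A) = 0.00827/(7820×2.0189e-07) = 5.238 m
R = ρL/A = (1.03×10^-7)(5.238)/(2.0189e-07) = 2.67 Ω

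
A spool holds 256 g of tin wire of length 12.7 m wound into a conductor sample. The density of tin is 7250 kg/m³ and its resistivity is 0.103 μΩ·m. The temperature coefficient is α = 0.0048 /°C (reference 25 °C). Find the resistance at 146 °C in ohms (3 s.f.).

ρ = 0.103 μΩ·m = 1.03×10^-7 Ω·m
A = m/(density·L) = 0.256/(7250×12.7) = 2.7803e-06 m²
R = ρL/A = (1.03×10^-7)(12.7)/(2.7803e-06) = 0.4705 Ω
R(146 °C) = 0.4705 × (1 + 0.0048×121) = 0.744 Ω

0.744 Ω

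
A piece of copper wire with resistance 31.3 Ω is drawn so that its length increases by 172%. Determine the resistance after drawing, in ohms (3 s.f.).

k = 1 + 172/100 = 2.72; volume constant ⇒ A' = A/k, so R' = k²R.
R' = 7.398 × 31.3 = 232 Ω

232 Ω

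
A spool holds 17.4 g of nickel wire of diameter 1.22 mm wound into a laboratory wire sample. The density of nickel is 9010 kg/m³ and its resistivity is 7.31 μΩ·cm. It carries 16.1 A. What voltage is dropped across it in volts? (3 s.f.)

1.66 V

ρ = 7.31 μΩ·cm = 7.31×10^-8 Ω·m
A = π(d/2)² = π(6.1000e-04 m)² = 1.1690e-06 m²
L = m/(density·A) = 0.0174/(9010×1.1690e-06) = 1.652 m
R = ρL/A = (7.31×10^-8)(1.652)/(1.1690e-06) = 0.1033 Ω
V = IR = 16.1 × 0.1033 = 1.66 V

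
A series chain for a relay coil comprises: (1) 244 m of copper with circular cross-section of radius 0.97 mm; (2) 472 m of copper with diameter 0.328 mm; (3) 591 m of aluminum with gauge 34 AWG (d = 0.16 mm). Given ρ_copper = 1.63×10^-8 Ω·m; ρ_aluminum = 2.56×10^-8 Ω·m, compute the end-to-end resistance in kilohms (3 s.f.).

0.845 kΩ

Seg 1: A = πr² = π(9.7000e-04 m)² = 2.956e-06 m²
R_1 = (1.63×10^-8)(244)/(2.956e-06) = 1.346 Ω
Seg 2: A = π(d/2)² = π(1.6400e-04 m)² = 8.450e-08 m²
R_2 = (1.63×10^-8)(472)/(8.450e-08) = 91.05 Ω
Seg 3: A = π(0.16/2 mm)² = π(8.0000e-05 m)² = 2.011e-08 m²
R_3 = (2.56×10^-8)(591)/(2.011e-08) = 752.5 Ω
R_total = R_1 + R_2 + R_3 = 0.845 kΩ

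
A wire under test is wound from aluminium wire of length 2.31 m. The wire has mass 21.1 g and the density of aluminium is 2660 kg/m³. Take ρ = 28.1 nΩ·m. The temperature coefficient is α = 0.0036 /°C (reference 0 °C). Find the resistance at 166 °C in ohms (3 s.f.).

0.0302 Ω

ρ = 28.1 nΩ·m = 2.81×10^-8 Ω·m
A = m/(density·L) = 0.0211/(2660×2.31) = 3.4339e-06 m²
R = ρL/A = (2.81×10^-8)(2.31)/(3.4339e-06) = 0.0189 Ω
R(166 °C) = 0.0189 × (1 + 0.0036×166) = 0.0302 Ω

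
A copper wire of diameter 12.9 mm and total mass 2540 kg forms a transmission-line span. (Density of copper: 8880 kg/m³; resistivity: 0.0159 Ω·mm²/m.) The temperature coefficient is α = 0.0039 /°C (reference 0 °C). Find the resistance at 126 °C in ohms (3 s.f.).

0.397 Ω

ρ = 0.0159 Ω·mm²/m = 1.59×10^-8 Ω·m
A = π(d/2)² = π(6.4500e-03 m)² = 1.3070e-04 m²
L = m/(density·A) = 2540/(8880×1.3070e-04) = 2189 m
R = ρL/A = (1.59×10^-8)(2189)/(1.3070e-04) = 0.2662 Ω
R(126 °C) = 0.2662 × (1 + 0.0039×126) = 0.397 Ω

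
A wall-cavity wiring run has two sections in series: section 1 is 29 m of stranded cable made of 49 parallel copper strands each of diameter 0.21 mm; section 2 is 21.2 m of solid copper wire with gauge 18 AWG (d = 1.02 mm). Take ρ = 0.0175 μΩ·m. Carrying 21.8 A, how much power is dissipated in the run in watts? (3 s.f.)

358 W

ρ = 0.0175 μΩ·m = 1.75×10^-8 Ω·m
Section 1: A_strand = π(1.0500e-04)² = 3.464e-08 m²; R₁ = ρL/(N·A_s) = (1.75×10^-8)(29)/(49×3.464e-08) = 0.299 Ω
Section 2: A = π(1.02/2 mm)² = π(5.1000e-04 m)² = 8.171e-07 m²
R₂ = (1.75×10^-8)(21.2)/(8.171e-07) = 0.454 Ω
R = R₁ + R₂ = 0.7531 Ω
P = I²R = (21.8)² × 0.7531 = 358 W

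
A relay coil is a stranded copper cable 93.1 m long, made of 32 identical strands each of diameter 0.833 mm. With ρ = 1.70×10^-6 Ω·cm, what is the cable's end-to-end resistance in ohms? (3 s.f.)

ρ = 1.70×10^-6 Ω·cm = 1.70×10^-8 Ω·m
A_strand = π(4.1650e-04 m)² = 5.450e-07 m²
R_strand = ρL/A = (1.70×10^-8)(93.1)/(5.450e-07) = 2.904 Ω
R_total = R_strand/N = 2.904/32 = 0.0908 Ω

0.0908 Ω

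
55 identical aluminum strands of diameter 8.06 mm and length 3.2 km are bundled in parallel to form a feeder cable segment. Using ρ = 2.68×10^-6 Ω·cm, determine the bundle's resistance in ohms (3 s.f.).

ρ = 2.68×10^-6 Ω·cm = 2.68×10^-8 Ω·m
A_strand = π(4.0300e-03 m)² = 5.102e-05 m²
R_strand = ρL/A = (2.68×10^-8)(3200)/(5.102e-05) = 1.681 Ω
R_total = R_strand/N = 1.681/55 = 0.0306 Ω

0.0306 Ω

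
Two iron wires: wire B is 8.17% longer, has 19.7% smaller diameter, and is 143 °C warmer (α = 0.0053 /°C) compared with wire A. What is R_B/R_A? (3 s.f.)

2.95

R ∝ ρL/d² with ρ ∝ (1+αΔT), so R_B/R_A = (1 + 8.17/100) × (1 − 19.7/100)⁻² × (1 + 0.0053×143)
= 1.082 × 1.551 × 1.758 = 2.95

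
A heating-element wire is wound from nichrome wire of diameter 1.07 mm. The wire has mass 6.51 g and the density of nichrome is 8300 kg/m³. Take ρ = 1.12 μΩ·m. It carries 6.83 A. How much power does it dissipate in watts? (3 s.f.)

ρ = 1.12 μΩ·m = 1.12×10^-6 Ω·m
A = π(d/2)² = π(5.3500e-04 m)² = 8.9920e-07 m²
L = m/(density·A) = 0.00651/(8300×8.9920e-07) = 0.8723 m
R = ρL/A = (1.12×10^-6)(0.8723)/(8.9920e-07) = 1.086 Ω
P = I²R = (6.83)² × 1.086 = 50.7 W

50.7 W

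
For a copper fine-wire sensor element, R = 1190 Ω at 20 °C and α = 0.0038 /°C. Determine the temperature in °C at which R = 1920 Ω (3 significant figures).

R = R₀(1 + α(T − T₀)) ⇒ T = T₀ + (R/R₀ − 1)/α
T = 20 + (1920/1190 − 1)/0.0038 = 20 + (0.6134)/0.0038 = 181 °C

181 °C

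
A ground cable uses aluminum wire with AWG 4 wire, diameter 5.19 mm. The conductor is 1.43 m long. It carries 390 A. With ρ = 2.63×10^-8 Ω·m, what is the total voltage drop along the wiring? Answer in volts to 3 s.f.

A = π(5.19/2 mm)² = π(2.5950e-03 m)² = 2.116e-05 m²
R = ρL/A = (2.63×10^-8)(1.43)/(2.116e-05) = 0.001778 Ω
V = IR = 390 × 0.001778 = 0.693 V

0.693 V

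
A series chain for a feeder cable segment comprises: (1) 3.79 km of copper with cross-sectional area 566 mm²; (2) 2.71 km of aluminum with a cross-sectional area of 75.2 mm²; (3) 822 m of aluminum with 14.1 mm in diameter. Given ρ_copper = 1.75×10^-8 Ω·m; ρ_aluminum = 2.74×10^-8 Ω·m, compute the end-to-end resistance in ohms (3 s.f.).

1.25 Ω

Seg 1: A = 566 mm² = 5.660e-04 m²
R_1 = (1.75×10^-8)(3790)/(5.660e-04) = 0.1172 Ω
Seg 2: A = 75.2 mm² = 7.520e-05 m²
R_2 = (2.74×10^-8)(2710)/(7.520e-05) = 0.9874 Ω
Seg 3: A = π(d/2)² = π(7.0500e-03 m)² = 1.561e-04 m²
R_3 = (2.74×10^-8)(822)/(1.561e-04) = 0.1442 Ω
R_total = R_1 + R_2 + R_3 = 1.25 Ω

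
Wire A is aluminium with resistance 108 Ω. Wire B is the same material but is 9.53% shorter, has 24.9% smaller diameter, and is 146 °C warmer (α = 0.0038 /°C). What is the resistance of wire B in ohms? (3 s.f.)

R ∝ ρL/d² with ρ ∝ (1+αΔT), so R_B/R_A = (1 − 9.53/100) × (1 − 24.9/100)⁻² × (1 + 0.0038×146)
= 0.9047 × 1.773 × 1.555 = 2.494
R_B = 2.494 × 108 = 269 Ω

269 Ω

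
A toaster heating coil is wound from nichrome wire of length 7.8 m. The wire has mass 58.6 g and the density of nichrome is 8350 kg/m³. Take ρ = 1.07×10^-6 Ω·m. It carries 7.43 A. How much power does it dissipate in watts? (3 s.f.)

A = m/(density·L) = 0.0586/(8350×7.8) = 8.9974e-07 m²
R = ρL/A = (1.07×10^-6)(7.8)/(8.9974e-07) = 9.276 Ω
P = I²R = (7.43)² × 9.276 = 512 W

512 W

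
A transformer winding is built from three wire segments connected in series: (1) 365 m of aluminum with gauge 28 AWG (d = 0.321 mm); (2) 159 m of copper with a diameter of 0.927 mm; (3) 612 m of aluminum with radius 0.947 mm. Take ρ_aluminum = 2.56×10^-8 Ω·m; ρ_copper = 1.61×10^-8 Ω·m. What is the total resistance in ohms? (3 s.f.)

Seg 1: A = π(0.321/2 mm)² = π(1.6050e-04 m)² = 8.093e-08 m²
R_1 = (2.56×10^-8)(365)/(8.093e-08) = 115.5 Ω
Seg 2: A = π(d/2)² = π(4.6350e-04 m)² = 6.749e-07 m²
R_2 = (1.61×10^-8)(159)/(6.749e-07) = 3.793 Ω
Seg 3: A = πr² = π(9.4700e-04 m)² = 2.817e-06 m²
R_3 = (2.56×10^-8)(612)/(2.817e-06) = 5.561 Ω
R_total = R_1 + R_2 + R_3 = 125 Ω

125 Ω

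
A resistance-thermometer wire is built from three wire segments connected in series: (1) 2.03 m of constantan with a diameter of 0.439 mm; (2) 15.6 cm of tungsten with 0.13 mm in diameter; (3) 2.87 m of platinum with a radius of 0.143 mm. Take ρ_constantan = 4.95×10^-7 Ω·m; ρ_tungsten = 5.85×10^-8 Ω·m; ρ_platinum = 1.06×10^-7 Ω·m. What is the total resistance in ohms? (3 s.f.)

12.1 Ω

Seg 1: A = π(d/2)² = π(2.1950e-04 m)² = 1.514e-07 m²
R_1 = (4.95×10^-7)(2.03)/(1.514e-07) = 6.639 Ω
Seg 2: A = π(d/2)² = π(6.5000e-05 m)² = 1.327e-08 m²
R_2 = (5.85×10^-8)(0.156)/(1.327e-08) = 0.6875 Ω
Seg 3: A = πr² = π(1.4300e-04 m)² = 6.424e-08 m²
R_3 = (1.06×10^-7)(2.87)/(6.424e-08) = 4.735 Ω
R_total = R_1 + R_2 + R_3 = 12.1 Ω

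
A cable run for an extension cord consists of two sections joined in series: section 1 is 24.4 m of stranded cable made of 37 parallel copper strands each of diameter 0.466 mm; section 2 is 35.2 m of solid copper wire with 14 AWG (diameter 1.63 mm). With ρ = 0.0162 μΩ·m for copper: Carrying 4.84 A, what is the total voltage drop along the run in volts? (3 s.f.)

ρ = 0.0162 μΩ·m = 1.62×10^-8 Ω·m
Section 1: A_strand = π(2.3300e-04)² = 1.706e-07 m²; R₁ = ρL/(N·A_s) = (1.62×10^-8)(24.4)/(37×1.706e-07) = 0.06264 Ω
Section 2: A = π(1.63/2 mm)² = π(8.1500e-04 m)² = 2.087e-06 m²
R₂ = (1.62×10^-8)(35.2)/(2.087e-06) = 0.2733 Ω
R = R₁ + R₂ = 0.3359 Ω
V = IR = 4.84 × 0.3359 = 1.63 V

1.63 V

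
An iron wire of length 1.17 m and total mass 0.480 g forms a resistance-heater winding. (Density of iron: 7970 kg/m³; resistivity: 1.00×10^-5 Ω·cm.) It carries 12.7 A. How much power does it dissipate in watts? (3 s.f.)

ρ = 1.00×10^-5 Ω·cm = 1.00×10^-7 Ω·m
A = m/(density·L) = 4.800×10^-4/(7970×1.17) = 5.1475e-08 m²
R = ρL/A = (1.00×10^-7)(1.17)/(5.1475e-08) = 2.273 Ω
P = I²R = (12.7)² × 2.273 = 367 W

367 W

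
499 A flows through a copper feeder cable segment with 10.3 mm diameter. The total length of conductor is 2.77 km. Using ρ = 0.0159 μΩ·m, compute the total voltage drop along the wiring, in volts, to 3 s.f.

ρ = 0.0159 μΩ·m = 1.59×10^-8 Ω·m
A = π(d/2)² = π(5.1500e-03 m)² = 8.332e-05 m²
R = ρL/A = (1.59×10^-8)(2770)/(8.332e-05) = 0.5286 Ω
V = IR = 499 × 0.5286 = 264 V

264 V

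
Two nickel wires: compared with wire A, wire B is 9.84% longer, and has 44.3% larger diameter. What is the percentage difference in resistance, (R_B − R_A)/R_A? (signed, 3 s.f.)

-47.2%

R ∝ L/d², so R_B/R_A = (1 + 9.84/100) × (1 + 44.3/100)⁻²
= 1.098 × 0.4803 = 0.5275
(R_B − R_A)/R_A = 0.5275 − 1 = -47.2%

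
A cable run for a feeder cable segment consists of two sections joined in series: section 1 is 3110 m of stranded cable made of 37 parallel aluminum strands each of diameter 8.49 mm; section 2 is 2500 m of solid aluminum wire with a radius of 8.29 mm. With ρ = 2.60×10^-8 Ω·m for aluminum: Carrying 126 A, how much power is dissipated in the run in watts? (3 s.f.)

Section 1: A_strand = π(4.2450e-03)² = 5.661e-05 m²; R₁ = ρL/(N·A_s) = (2.60×10^-8)(3110)/(37×5.661e-05) = 0.0386 Ω
Section 2: A = πr² = π(8.2900e-03 m)² = 2.159e-04 m²
R₂ = (2.60×10^-8)(2500)/(2.159e-04) = 0.3011 Ω
R = R₁ + R₂ = 0.3397 Ω
P = I²R = (126)² × 0.3397 = 5390 W

5390 W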